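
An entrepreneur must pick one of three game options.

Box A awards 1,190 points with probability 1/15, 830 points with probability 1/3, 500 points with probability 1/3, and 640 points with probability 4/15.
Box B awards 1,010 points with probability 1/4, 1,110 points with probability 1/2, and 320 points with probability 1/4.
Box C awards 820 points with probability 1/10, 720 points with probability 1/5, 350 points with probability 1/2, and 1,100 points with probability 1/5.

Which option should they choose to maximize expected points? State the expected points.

Box A = 1/15 × 1190 + 1/3 × 830 + 1/3 × 500 + 4/15 × 640 = 79.3333 + 276.6667 + 166.6667 + 170.6667 = 693.3333
Box B = 1/4 × 1010 + 1/2 × 1110 + 1/4 × 320 = 252.5 + 555 + 80 = 887.5
Box C = 1/10 × 820 + 1/5 × 720 + 1/2 × 350 + 1/5 × 1100 = 82 + 144 + 175 + 220 = 621

Box B (887.5 points)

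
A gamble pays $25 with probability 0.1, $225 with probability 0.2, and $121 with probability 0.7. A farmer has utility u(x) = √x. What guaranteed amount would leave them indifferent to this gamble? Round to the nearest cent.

E[u] = 0.1·√25 + 0.2·√225 + 0.7·√121 = 0.1·5 + 0.2·15 + 0.7·11 = 11.2
CE = (11.2)² = 125.44

$125.44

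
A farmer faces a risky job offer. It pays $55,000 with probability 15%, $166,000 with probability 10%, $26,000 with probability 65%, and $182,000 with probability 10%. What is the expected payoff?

$59,950

EV = 0.15 × 55000 + 0.1 × 166000 + 0.65 × 26000 + 0.1 × 182000 = 8250 + 16600 + 16900 + 18200 = 59950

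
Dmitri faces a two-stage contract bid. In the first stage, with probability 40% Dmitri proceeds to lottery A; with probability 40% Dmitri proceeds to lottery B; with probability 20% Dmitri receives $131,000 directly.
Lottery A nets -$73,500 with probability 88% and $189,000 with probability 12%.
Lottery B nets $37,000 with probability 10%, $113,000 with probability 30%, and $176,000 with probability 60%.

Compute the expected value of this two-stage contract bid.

$66,680

EV(A) = 0.88 × (-73500) + 0.12 × 189000 = -64680 + 22680 = -42000
EV(B) = 0.1 × 37000 + 0.3 × 113000 + 0.6 × 176000 = 3700 + 33900 + 105600 = 143200
Branch C: 131000 (certain)
Overall = 0.4 × (-42000) + 0.4 × 143200 + 0.2 × 131000 = -16800 + 57280 + 26200 = 66680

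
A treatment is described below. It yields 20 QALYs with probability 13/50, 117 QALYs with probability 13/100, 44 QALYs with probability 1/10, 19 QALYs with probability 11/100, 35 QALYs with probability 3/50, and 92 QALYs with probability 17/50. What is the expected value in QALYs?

60.28 QALYs

EV = 13/50 × 20 + 13/100 × 117 + 1/10 × 44 + 11/100 × 19 + 3/50 × 35 + 17/50 × 92 = 5.2 + 15.21 + 4.4 + 2.09 + 2.1 + 31.28 = 60.28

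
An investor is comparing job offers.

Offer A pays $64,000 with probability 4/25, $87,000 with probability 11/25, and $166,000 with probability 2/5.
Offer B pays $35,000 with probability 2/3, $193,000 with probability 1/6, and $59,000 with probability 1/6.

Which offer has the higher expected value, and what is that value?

Offer A = 4/25 × 64000 + 11/25 × 87000 + 2/5 × 166000 = 10240 + 38280 + 66400 = 114920
Offer B = 2/3 × 35000 + 1/6 × 193000 + 1/6 × 59000 = 23333.3333 + 32166.6667 + 9833.3333 = 65333.3333

Offer A ($114,920)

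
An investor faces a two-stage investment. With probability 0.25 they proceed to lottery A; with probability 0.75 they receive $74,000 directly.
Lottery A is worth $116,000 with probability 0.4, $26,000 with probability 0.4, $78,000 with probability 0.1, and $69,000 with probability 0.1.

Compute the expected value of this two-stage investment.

$73,375

EV(A) = 0.4 × 116000 + 0.4 × 26000 + 0.1 × 78000 + 0.1 × 69000 = 46400 + 10400 + 7800 + 6900 = 71500
Branch B: 74000 (certain)
Overall = 0.25 × 71500 + 0.75 × 74000 = 17875 + 55500 = 73375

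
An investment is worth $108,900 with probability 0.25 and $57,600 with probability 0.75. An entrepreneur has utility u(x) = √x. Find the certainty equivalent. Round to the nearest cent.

E[u] = 0.25·√108900 + 0.75·√57600 = 0.25·330 + 0.75·240 = 262.5
CE = (262.5)² = 68906.25

$68,906.25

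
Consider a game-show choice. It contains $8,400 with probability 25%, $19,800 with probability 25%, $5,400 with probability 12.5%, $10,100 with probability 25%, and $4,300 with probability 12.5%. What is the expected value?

$10,787.50

EV = 0.25 × 8400 + 0.25 × 19800 + 0.125 × 5400 + 0.25 × 10100 + 0.125 × 4300 = 2100 + 4950 + 675 + 2525 + 537.5 = 10787.5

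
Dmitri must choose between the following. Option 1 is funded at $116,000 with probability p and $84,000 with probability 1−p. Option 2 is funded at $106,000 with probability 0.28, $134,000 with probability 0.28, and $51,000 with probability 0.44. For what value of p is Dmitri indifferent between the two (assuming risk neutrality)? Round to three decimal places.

p = 0.176

EV(Option 2) = 0.28 × 106000 + 0.28 × 134000 + 0.44 × 51000 = 29680 + 37520 + 22440 = 89640
p·116000 + (1−p)·84000 = 89640
32000p + 84000 = 89640
p = (89640 − 84000) / 32000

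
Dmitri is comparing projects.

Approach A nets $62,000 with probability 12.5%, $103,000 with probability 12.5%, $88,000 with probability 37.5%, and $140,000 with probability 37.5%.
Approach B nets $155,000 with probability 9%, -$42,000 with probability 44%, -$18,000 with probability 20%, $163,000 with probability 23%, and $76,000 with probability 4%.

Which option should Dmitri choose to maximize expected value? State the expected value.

Approach A ($106,125)

Approach A = 0.125 × 62000 + 0.125 × 103000 + 0.375 × 88000 + 0.375 × 140000 = 7750 + 12875 + 33000 + 52500 = 106125
Approach B = 0.09 × 155000 + 0.44 × (-42000) + 0.2 × (-18000) + 0.23 × 163000 + 0.04 × 76000 = 13950 − 18480 − 3600 + 37490 + 3040 = 32400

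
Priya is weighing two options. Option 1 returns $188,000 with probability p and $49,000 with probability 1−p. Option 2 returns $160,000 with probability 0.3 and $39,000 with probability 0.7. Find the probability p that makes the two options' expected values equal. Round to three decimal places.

EV(Option 2) = 0.3 × 160000 + 0.7 × 39000 = 48000 + 27300 = 75300
p·188000 + (1−p)·49000 = 75300
139000p + 49000 = 75300
p = (75300 − 49000) / 139000

p = 0.189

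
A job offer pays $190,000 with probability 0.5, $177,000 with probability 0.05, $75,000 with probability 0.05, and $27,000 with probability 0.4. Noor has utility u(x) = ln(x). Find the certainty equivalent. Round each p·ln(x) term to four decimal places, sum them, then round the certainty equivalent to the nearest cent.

E[u] = 0.5·ln(190000) + 0.05·ln(177000) + 0.05·ln(75000) + 0.4·ln(27000) = 6.0774 + 0.6042 + 0.5613 + 4.0814 = 11.3243
CE = e^11.3243 ≈ 82809.66

$82,809.66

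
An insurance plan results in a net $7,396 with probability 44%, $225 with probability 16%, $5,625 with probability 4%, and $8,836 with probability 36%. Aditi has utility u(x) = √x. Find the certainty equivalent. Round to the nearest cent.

E[u] = 0.44·√7396 + 0.16·√225 + 0.04·√5625 + 0.36·√8836 = 0.44·86 + 0.16·15 + 0.04·75 + 0.36·94 = 77.08
CE = (77.08)² = 5941.3264

$5,941.33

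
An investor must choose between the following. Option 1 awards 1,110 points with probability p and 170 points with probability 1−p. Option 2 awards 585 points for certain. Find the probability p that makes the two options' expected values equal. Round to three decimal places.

p = 0.441

p·1110 + (1−p)·170 = 585
940p + 170 = 585
p = (585 − 170) / 940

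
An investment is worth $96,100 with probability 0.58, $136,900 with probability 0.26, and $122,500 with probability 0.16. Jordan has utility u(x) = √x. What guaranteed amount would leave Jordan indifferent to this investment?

$110,224

E[u] = 0.58·√96100 + 0.26·√136900 + 0.16·√122500 = 0.58·310 + 0.26·370 + 0.16·350 = 332
CE = (332)² = 110224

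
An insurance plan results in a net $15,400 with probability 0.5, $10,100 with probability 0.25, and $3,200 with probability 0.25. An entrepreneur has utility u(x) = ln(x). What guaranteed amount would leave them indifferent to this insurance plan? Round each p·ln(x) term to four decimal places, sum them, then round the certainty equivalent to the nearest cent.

$9,357.19

E[u] = 0.5·ln(15400) + 0.25·ln(10100) + 0.25·ln(3200) = 4.8211 + 2.3051 + 2.0177 = 9.1439
CE = e^9.1439 ≈ 9357.19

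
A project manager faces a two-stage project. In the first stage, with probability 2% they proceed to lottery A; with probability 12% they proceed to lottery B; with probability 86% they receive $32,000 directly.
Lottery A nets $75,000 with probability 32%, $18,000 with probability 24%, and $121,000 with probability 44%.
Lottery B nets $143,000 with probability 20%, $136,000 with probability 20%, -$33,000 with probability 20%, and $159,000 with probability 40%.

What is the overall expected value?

$42,687.20

EV(A) = 0.32 × 75000 + 0.24 × 18000 + 0.44 × 121000 = 24000 + 4320 + 53240 = 81560
EV(B) = 0.2 × 143000 + 0.2 × 136000 + 0.2 × (-33000) + 0.4 × 159000 = 28600 + 27200 − 6600 + 63600 = 112800
Branch C: 32000 (certain)
Overall = 0.02 × 81560 + 0.12 × 112800 + 0.86 × 32000 = 1631.2 + 13536 + 27520 = 42687.2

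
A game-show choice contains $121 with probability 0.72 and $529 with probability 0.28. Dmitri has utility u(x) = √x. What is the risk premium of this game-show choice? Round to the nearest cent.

$29.03

E[u] = 0.72·√121 + 0.28·√529 = 0.72·11 + 0.28·23 = 14.36
CE = (14.36)² = 206.2096
Risk premium = EV − CE = 235.24 − 206.2096 = 29.0304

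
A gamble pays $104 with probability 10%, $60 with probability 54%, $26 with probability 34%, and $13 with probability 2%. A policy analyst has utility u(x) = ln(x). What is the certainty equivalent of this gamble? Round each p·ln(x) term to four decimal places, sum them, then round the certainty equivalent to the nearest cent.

E[u] = 0.1·ln(104) + 0.54·ln(60) + 0.34·ln(26) + 0.02·ln(13) = 0.4644 + 2.2109 + 1.1078 + 0.0513 = 3.8344
CE = e^3.8344 ≈ 46.27

$46.27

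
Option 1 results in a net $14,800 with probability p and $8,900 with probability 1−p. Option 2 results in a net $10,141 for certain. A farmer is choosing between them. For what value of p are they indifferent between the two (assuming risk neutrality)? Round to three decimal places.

p = 0.210

p·14800 + (1−p)·8900 = 10141
5900p + 8900 = 10141
p = (10141 − 8900) / 5900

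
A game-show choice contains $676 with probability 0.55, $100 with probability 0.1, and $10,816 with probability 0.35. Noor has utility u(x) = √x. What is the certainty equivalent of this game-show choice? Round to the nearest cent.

$2,672.89

E[u] = 0.55·√676 + 0.1·√100 + 0.35·√10816 = 0.55·26 + 0.1·10 + 0.35·104 = 51.7
CE = (51.7)² = 2672.89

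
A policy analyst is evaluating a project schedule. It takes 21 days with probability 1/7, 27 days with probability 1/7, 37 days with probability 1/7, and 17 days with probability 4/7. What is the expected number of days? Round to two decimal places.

21.86 days

EV = 1/7 × 21 + 1/7 × 27 + 1/7 × 37 + 4/7 × 17 = 3 + 3.8571 + 5.2857 + 9.7143 = 21.8571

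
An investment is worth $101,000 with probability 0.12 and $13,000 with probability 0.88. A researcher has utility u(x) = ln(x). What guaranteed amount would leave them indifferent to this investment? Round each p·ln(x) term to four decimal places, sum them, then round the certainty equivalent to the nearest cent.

E[u] = 0.12·ln(101000) + 0.88·ln(13000) = 1.3827 + 8.3360 = 9.7187
CE = e^9.7187 ≈ 16625.62

$16,625.62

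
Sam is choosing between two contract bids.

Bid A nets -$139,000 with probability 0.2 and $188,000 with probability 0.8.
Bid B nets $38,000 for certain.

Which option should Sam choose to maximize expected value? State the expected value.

Bid A = 0.2 × (-139000) + 0.8 × 188000 = -27800 + 150400 = 122600
Bid B: 38000 (certain)

Bid A ($122,600)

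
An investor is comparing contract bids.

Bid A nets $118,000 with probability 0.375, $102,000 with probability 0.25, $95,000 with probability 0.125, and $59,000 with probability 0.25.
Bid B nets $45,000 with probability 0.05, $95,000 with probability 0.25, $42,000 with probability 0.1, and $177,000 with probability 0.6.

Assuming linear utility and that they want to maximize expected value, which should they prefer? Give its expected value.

Bid A = 0.375 × 118000 + 0.25 × 102000 + 0.125 × 95000 + 0.25 × 59000 = 44250 + 25500 + 11875 + 14750 = 96375
Bid B = 0.05 × 45000 + 0.25 × 95000 + 0.1 × 42000 + 0.6 × 177000 = 2250 + 23750 + 4200 + 106200 = 136400

Bid B ($136,400)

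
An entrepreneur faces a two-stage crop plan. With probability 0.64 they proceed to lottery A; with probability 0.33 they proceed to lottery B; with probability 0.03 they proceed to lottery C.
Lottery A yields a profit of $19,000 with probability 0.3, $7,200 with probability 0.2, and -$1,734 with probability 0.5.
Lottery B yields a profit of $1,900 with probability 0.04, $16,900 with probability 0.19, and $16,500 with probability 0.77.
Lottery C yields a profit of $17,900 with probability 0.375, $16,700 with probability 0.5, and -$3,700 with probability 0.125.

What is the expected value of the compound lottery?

EV(A) = 0.3 × 19000 + 0.2 × 7200 + 0.5 × (-1734) = 5700 + 1440 − 867 = 6273
EV(B) = 0.04 × 1900 + 0.19 × 16900 + 0.77 × 16500 = 76 + 3211 + 12705 = 15992
EV(C) = 0.375 × 17900 + 0.5 × 16700 + 0.125 × (-3700) = 6712.5 + 8350 − 462.5 = 14600
Overall = 0.64 × 6273 + 0.33 × 15992 + 0.03 × 14600 = 4014.72 + 5277.36 + 438 = 9730.08

$9,730.08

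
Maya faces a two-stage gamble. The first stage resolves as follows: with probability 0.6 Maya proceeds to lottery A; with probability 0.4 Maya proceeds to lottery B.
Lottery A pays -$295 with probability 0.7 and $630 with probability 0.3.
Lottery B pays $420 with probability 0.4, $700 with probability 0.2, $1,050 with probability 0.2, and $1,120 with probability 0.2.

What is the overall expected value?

EV(A) = 0.7 × (-295) + 0.3 × 630 = -206.5 + 189 = -17.5
EV(B) = 0.4 × 420 + 0.2 × 700 + 0.2 × 1050 + 0.2 × 1120 = 168 + 140 + 210 + 224 = 742
Overall = 0.6 × (-17.5) + 0.4 × 742 = -10.5 + 296.8 = 286.3

$286.30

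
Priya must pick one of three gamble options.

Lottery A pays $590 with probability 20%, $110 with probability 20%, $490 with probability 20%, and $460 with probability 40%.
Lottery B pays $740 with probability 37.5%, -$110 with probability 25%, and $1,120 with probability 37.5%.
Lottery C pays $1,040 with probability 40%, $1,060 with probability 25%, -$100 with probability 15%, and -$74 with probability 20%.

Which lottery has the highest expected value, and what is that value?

Lottery A = 0.2 × 590 + 0.2 × 110 + 0.2 × 490 + 0.4 × 460 = 118 + 22 + 98 + 184 = 422
Lottery B = 0.375 × 740 + 0.25 × (-110) + 0.375 × 1120 = 277.5 − 27.5 + 420 = 670
Lottery C = 0.4 × 1040 + 0.25 × 1060 + 0.15 × (-100) + 0.2 × (-74) = 416 + 265 − 15 − 14.8 = 651.2

Lottery B ($670)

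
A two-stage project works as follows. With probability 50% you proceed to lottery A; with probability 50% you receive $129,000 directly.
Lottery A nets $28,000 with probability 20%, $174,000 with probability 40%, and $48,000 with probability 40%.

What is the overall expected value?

EV(A) = 0.2 × 28000 + 0.4 × 174000 + 0.4 × 48000 = 5600 + 69600 + 19200 = 94400
Branch B: 129000 (certain)
Overall = 0.5 × 94400 + 0.5 × 129000 = 47200 + 64500 = 111700

$111,700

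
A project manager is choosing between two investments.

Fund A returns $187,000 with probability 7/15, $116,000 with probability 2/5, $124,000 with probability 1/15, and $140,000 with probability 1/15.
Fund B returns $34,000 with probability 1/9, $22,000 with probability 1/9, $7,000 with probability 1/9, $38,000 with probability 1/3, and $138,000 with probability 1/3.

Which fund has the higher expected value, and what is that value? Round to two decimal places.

Fund A = 7/15 × 187000 + 2/5 × 116000 + 1/15 × 124000 + 1/15 × 140000 = 87266.6667 + 46400 + 8266.6667 + 9333.3333 = 151266.6667
Fund B = 1/9 × 34000 + 1/9 × 22000 + 1/9 × 7000 + 1/3 × 38000 + 1/3 × 138000 = 3777.7778 + 2444.4444 + 777.7778 + 12666.6667 + 46000 = 65666.6667

Fund A ($151,266.67)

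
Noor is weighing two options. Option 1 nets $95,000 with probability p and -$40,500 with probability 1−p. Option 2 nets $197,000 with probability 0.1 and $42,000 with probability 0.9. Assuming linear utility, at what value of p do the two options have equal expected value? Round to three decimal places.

EV(Option 2) = 0.1 × 197000 + 0.9 × 42000 = 19700 + 37800 = 57500
p·95000 + (1−p)·(-40500) = 57500
135500p − 40500 = 57500
p = (57500 + 40500) / 135500

p = 0.723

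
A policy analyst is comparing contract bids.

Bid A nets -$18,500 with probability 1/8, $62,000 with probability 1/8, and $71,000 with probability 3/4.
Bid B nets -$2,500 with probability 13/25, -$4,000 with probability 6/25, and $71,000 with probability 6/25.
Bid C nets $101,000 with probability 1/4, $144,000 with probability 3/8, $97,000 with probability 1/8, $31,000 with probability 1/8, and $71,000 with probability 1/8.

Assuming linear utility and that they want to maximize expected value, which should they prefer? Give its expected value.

Bid C ($104,125)

Bid A = 1/8 × (-18500) + 1/8 × 62000 + 3/4 × 71000 = -2312.5 + 7750 + 53250 = 58687.5
Bid B = 13/25 × (-2500) + 6/25 × (-4000) + 6/25 × 71000 = -1300 − 960 + 17040 = 14780
Bid C = 1/4 × 101000 + 3/8 × 144000 + 1/8 × 97000 + 1/8 × 31000 + 1/8 × 71000 = 25250 + 54000 + 12125 + 3875 + 8875 = 104125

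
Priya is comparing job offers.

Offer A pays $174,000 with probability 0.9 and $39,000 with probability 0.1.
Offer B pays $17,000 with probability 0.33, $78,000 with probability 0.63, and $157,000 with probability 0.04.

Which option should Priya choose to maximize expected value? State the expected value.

Offer A ($160,500)

Offer A = 0.9 × 174000 + 0.1 × 39000 = 156600 + 3900 = 160500
Offer B = 0.33 × 17000 + 0.63 × 78000 + 0.04 × 157000 = 5610 + 49140 + 6280 = 61030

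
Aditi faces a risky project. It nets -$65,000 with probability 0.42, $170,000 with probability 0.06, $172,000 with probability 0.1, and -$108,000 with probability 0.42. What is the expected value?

EV = 0.42 × (-65000) + 0.06 × 170000 + 0.1 × 172000 + 0.42 × (-108000) = -27300 + 10200 + 17200 − 45360 = -45260

-$45,260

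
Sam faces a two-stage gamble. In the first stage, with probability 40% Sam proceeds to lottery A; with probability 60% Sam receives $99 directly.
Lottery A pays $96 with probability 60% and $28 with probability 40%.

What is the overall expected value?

EV(A) = 0.6 × 96 + 0.4 × 28 = 57.6 + 11.2 = 68.8
Branch B: 99 (certain)
Overall = 0.4 × 68.8 + 0.6 × 99 = 27.52 + 59.4 = 86.92

$86.92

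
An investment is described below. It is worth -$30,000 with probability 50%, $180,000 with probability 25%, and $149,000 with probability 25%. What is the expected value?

$67,250

EV = 0.5 × (-30000) + 0.25 × 180000 + 0.25 × 149000 = -15000 + 45000 + 37250 = 67250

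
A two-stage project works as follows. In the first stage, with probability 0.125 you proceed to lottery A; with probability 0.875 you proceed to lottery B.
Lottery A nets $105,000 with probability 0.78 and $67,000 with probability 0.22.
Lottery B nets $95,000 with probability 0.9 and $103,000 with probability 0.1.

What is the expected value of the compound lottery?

EV(A) = 0.78 × 105000 + 0.22 × 67000 = 81900 + 14740 = 96640
EV(B) = 0.9 × 95000 + 0.1 × 103000 = 85500 + 10300 = 95800
Overall = 0.125 × 96640 + 0.875 × 95800 = 12080 + 83825 = 95905

$95,905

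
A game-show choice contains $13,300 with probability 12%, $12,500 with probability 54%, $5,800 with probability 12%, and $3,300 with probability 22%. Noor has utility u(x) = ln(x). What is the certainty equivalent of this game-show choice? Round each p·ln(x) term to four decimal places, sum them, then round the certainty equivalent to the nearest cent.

$8,568.95

E[u] = 0.12·ln(13300) + 0.54·ln(12500) + 0.12·ln(5800) + 0.22·ln(3300) = 1.1395 + 5.0941 + 1.0399 + 1.7824 = 9.0559
CE = e^9.0559 ≈ 8568.95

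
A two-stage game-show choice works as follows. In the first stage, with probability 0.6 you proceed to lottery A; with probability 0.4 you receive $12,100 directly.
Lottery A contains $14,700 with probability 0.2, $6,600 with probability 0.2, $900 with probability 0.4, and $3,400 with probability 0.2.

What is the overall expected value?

EV(A) = 0.2 × 14700 + 0.2 × 6600 + 0.4 × 900 + 0.2 × 3400 = 2940 + 1320 + 360 + 680 = 5300
Branch B: 12100 (certain)
Overall = 0.6 × 5300 + 0.4 × 12100 = 3180 + 4840 = 8020

$8,020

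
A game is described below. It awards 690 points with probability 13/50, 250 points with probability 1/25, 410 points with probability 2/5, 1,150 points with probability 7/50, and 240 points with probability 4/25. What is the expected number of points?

EV = 13/50 × 690 + 1/25 × 250 + 2/5 × 410 + 7/50 × 1150 + 4/25 × 240 = 179.4 + 10 + 164 + 161 + 38.4 = 552.8

552.8 points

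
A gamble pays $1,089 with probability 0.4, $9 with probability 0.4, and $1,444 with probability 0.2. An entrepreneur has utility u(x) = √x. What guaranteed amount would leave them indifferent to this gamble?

E[u] = 0.4·√1089 + 0.4·√9 + 0.2·√1444 = 0.4·33 + 0.4·3 + 0.2·38 = 22
CE = (22)² = 484

$484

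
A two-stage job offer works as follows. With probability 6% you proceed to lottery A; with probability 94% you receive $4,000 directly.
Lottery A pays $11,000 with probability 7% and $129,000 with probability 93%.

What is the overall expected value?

$11,004.40

EV(A) = 0.07 × 11000 + 0.93 × 129000 = 770 + 119970 = 120740
Branch B: 4000 (certain)
Overall = 0.06 × 120740 + 0.94 × 4000 = 7244.4 + 3760 = 11004.4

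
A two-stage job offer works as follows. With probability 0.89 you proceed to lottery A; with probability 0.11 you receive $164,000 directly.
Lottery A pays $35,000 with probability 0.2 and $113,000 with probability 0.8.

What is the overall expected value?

$104,726

EV(A) = 0.2 × 35000 + 0.8 × 113000 = 7000 + 90400 = 97400
Branch B: 164000 (certain)
Overall = 0.89 × 97400 + 0.11 × 164000 = 86686 + 18040 = 104726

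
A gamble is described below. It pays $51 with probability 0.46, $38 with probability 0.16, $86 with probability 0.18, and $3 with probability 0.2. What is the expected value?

$45.62

EV = 0.46 × 51 + 0.16 × 38 + 0.18 × 86 + 0.2 × 3 = 23.46 + 6.08 + 15.48 + 0.6 = 45.62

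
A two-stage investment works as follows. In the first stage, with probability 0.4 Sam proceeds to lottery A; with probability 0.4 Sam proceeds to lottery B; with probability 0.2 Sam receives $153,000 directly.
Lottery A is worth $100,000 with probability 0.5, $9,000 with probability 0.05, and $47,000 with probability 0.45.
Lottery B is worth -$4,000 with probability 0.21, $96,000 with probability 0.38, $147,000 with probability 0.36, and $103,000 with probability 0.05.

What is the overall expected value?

EV(A) = 0.5 × 100000 + 0.05 × 9000 + 0.45 × 47000 = 50000 + 450 + 21150 = 71600
EV(B) = 0.21 × (-4000) + 0.38 × 96000 + 0.36 × 147000 + 0.05 × 103000 = -840 + 36480 + 52920 + 5150 = 93710
Branch C: 153000 (certain)
Overall = 0.4 × 71600 + 0.4 × 93710 + 0.2 × 153000 = 28640 + 37484 + 30600 = 96724

$96,724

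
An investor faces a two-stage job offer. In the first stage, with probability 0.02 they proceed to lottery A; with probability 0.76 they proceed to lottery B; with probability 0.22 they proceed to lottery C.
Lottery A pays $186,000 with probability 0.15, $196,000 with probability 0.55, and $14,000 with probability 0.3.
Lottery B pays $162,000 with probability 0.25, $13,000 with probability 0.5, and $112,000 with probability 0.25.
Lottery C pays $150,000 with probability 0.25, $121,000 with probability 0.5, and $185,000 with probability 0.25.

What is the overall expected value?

EV(A) = 0.15 × 186000 + 0.55 × 196000 + 0.3 × 14000 = 27900 + 107800 + 4200 = 139900
EV(B) = 0.25 × 162000 + 0.5 × 13000 + 0.25 × 112000 = 40500 + 6500 + 28000 = 75000
EV(C) = 0.25 × 150000 + 0.5 × 121000 + 0.25 × 185000 = 37500 + 60500 + 46250 = 144250
Overall = 0.02 × 139900 + 0.76 × 75000 + 0.22 × 144250 = 2798 + 57000 + 31735 = 91533

$91,533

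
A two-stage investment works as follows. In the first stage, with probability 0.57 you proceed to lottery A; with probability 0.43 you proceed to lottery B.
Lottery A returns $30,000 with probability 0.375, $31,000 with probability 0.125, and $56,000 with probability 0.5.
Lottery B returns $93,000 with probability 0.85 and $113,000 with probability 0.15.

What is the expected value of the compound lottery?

EV(A) = 0.375 × 30000 + 0.125 × 31000 + 0.5 × 56000 = 11250 + 3875 + 28000 = 43125
EV(B) = 0.85 × 93000 + 0.15 × 113000 = 79050 + 16950 = 96000
Overall = 0.57 × 43125 + 0.43 × 96000 = 24581.25 + 41280 = 65861.25

$65,861.25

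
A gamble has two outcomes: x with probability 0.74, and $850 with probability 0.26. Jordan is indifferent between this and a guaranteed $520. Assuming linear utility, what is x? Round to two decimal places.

x = $404.05

0.74·x + 0.26·850 = 520
0.74·x = 520 − 221 = 299
x = 299 / 0.74 = 404.0541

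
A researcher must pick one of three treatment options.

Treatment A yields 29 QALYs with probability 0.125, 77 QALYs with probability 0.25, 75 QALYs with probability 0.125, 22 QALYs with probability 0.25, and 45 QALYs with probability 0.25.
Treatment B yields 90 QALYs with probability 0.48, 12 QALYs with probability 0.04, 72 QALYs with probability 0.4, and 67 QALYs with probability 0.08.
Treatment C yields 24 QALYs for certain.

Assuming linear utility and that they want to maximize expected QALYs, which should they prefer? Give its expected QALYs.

Treatment B (77.84 QALYs)

Treatment A = 0.125 × 29 + 0.25 × 77 + 0.125 × 75 + 0.25 × 22 + 0.25 × 45 = 3.625 + 19.25 + 9.375 + 5.5 + 11.25 = 49
Treatment B = 0.48 × 90 + 0.04 × 12 + 0.4 × 72 + 0.08 × 67 = 43.2 + 0.48 + 28.8 + 5.36 = 77.84
Treatment C: 24 (certain)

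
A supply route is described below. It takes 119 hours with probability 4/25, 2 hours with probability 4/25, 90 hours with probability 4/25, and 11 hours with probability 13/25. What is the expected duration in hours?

39.48 hours

EV = 4/25 × 119 + 4/25 × 2 + 4/25 × 90 + 13/25 × 11 = 19.04 + 0.32 + 14.4 + 5.72 = 39.48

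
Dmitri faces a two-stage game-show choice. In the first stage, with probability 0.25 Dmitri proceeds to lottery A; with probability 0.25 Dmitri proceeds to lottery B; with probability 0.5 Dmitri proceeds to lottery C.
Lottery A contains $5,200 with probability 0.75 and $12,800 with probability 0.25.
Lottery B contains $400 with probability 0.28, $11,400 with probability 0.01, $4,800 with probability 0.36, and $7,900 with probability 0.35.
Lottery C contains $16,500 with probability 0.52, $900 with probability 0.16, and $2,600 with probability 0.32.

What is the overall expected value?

$7,732.75

EV(A) = 0.75 × 5200 + 0.25 × 12800 = 3900 + 3200 = 7100
EV(B) = 0.28 × 400 + 0.01 × 11400 + 0.36 × 4800 + 0.35 × 7900 = 112 + 114 + 1728 + 2765 = 4719
EV(C) = 0.52 × 16500 + 0.16 × 900 + 0.32 × 2600 = 8580 + 144 + 832 = 9556
Overall = 0.25 × 7100 + 0.25 × 4719 + 0.5 × 9556 = 1775 + 1179.75 + 4778 = 7732.75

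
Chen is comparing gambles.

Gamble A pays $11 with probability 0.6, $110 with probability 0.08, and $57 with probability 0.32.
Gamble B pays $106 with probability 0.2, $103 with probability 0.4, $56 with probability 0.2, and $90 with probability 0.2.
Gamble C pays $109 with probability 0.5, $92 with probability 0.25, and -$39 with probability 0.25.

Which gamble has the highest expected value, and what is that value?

Gamble A = 0.6 × 11 + 0.08 × 110 + 0.32 × 57 = 6.6 + 8.8 + 18.24 = 33.64
Gamble B = 0.2 × 106 + 0.4 × 103 + 0.2 × 56 + 0.2 × 90 = 21.2 + 41.2 + 11.2 + 18 = 91.6
Gamble C = 0.5 × 109 + 0.25 × 92 + 0.25 × (-39) = 54.5 + 23 − 9.75 = 67.75

Gamble B ($91.60)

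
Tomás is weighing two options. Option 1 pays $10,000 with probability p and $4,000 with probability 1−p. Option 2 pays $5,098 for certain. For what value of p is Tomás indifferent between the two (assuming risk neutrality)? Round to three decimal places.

p·10000 + (1−p)·4000 = 5098
6000p + 4000 = 5098
p = (5098 − 4000) / 6000

p = 0.183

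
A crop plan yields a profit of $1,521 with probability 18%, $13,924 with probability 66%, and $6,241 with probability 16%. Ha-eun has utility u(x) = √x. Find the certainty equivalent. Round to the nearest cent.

E[u] = 0.18·√1521 + 0.66·√13924 + 0.16·√6241 = 0.18·39 + 0.66·118 + 0.16·79 = 97.54
CE = (97.54)² = 9514.0516

$9,514.05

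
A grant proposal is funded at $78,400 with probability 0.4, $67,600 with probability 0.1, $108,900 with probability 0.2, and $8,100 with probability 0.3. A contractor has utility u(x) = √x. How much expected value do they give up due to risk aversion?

E[u] = 0.4·√78400 + 0.1·√67600 + 0.2·√108900 + 0.3·√8100 = 0.4·280 + 0.1·260 + 0.2·330 + 0.3·90 = 231
CE = (231)² = 53361
Risk premium = EV − CE = 62330 − 53361 = 8969

$8,969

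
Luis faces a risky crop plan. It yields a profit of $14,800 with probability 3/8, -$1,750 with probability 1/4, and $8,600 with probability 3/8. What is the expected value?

$8,337.50

EV = 3/8 × 14800 + 1/4 × (-1750) + 3/8 × 8600 = 5550 − 437.5 + 3225 = 8337.5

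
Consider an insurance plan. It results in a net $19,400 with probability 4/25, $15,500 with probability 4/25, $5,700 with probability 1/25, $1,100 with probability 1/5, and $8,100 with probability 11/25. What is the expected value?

EV = 4/25 × 19400 + 4/25 × 15500 + 1/25 × 5700 + 1/5 × 1100 + 11/25 × 8100 = 3104 + 2480 + 228 + 220 + 3564 = 9596

$9,596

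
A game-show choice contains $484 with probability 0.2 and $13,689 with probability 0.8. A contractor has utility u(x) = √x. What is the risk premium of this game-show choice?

E[u] = 0.2·√484 + 0.8·√13689 = 0.2·22 + 0.8·117 = 98
CE = (98)² = 9604
Risk premium = EV − CE = 11048 − 9604 = 1444

$1,444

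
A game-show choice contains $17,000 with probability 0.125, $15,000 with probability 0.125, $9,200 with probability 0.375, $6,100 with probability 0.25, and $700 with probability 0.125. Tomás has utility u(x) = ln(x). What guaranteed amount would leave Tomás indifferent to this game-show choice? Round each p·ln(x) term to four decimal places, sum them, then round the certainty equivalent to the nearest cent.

$6,905.68

E[u] = 0.125·ln(17000) + 0.125·ln(15000) + 0.375·ln(9200) + 0.25·ln(6100) + 0.125·ln(700) = 1.2176 + 1.2020 + 3.4226 + 2.1790 + 0.8189 = 8.8401
CE = e^8.8401 ≈ 6905.68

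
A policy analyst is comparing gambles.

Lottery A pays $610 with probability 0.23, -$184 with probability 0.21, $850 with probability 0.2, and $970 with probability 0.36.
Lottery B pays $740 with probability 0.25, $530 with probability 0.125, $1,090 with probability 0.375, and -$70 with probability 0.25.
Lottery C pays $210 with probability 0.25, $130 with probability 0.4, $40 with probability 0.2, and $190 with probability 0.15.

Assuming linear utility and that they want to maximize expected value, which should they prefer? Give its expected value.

Lottery A = 0.23 × 610 + 0.21 × (-184) + 0.2 × 850 + 0.36 × 970 = 140.3 − 38.64 + 170 + 349.2 = 620.86
Lottery B = 0.25 × 740 + 0.125 × 530 + 0.375 × 1090 + 0.25 × (-70) = 185 + 66.25 + 408.75 − 17.5 = 642.5
Lottery C = 0.25 × 210 + 0.4 × 130 + 0.2 × 40 + 0.15 × 190 = 52.5 + 52 + 8 + 28.5 = 141

Lottery B ($642.50)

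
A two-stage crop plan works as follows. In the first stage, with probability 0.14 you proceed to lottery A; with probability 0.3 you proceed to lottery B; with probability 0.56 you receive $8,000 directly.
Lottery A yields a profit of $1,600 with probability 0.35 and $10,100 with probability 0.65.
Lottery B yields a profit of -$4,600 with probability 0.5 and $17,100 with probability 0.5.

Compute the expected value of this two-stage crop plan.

EV(A) = 0.35 × 1600 + 0.65 × 10100 = 560 + 6565 = 7125
EV(B) = 0.5 × (-4600) + 0.5 × 17100 = -2300 + 8550 = 6250
Branch C: 8000 (certain)
Overall = 0.14 × 7125 + 0.3 × 6250 + 0.56 × 8000 = 997.5 + 1875 + 4480 = 7352.5

$7,352.50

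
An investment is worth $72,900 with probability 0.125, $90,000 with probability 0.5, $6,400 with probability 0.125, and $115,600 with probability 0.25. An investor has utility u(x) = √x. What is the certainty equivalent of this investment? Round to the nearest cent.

E[u] = 0.125·√72900 + 0.5·√90000 + 0.125·√6400 + 0.25·√115600 = 0.125·270 + 0.5·300 + 0.125·80 + 0.25·340 = 278.75
CE = (278.75)² = 77701.5625

$77,701.56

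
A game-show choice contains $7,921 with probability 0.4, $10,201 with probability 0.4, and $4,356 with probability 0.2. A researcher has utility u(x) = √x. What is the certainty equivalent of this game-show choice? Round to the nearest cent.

E[u] = 0.4·√7921 + 0.4·√10201 + 0.2·√4356 = 0.4·89 + 0.4·101 + 0.2·66 = 89.2
CE = (89.2)² = 7956.64

$7,956.64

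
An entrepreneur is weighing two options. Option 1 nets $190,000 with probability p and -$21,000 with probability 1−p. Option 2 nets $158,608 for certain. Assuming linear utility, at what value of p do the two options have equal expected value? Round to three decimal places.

p·190000 + (1−p)·(-21000) = 158608
211000p − 21000 = 158608
p = (158608 + 21000) / 211000

p = 0.851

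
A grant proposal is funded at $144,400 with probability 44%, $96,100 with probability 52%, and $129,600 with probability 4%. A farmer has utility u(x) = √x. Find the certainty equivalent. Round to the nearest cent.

E[u] = 0.44·√144400 + 0.52·√96100 + 0.04·√129600 = 0.44·380 + 0.52·310 + 0.04·360 = 342.8
CE = (342.8)² = 117511.84

$117,511.84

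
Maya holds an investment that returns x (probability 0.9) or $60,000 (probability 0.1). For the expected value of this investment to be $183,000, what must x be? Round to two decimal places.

x = $196,666.67

0.9·x + 0.1·60000 = 183000
0.9·x = 183000 − 6000 = 177000
x = 177000 / 0.9 = 196666.6667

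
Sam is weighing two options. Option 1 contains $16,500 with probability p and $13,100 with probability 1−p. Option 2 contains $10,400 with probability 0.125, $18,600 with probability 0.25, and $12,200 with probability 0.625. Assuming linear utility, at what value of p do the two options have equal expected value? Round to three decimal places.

EV(Option 2) = 0.125 × 10400 + 0.25 × 18600 + 0.625 × 12200 = 1300 + 4650 + 7625 = 13575
p·16500 + (1−p)·13100 = 13575
3400p + 13100 = 13575
p = (13575 − 13100) / 3400

p = 0.140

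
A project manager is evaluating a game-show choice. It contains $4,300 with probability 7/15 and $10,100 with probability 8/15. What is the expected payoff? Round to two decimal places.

EV = 7/15 × 4300 + 8/15 × 10100 = 2006.6667 + 5386.6667 = 7393.3333

$7,393.33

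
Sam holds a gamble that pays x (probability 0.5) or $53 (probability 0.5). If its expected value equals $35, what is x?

x = $17

0.5·x + 0.5·53 = 35
0.5·x = 35 − 26.5 = 8.5
x = 8.5 / 0.5 = 17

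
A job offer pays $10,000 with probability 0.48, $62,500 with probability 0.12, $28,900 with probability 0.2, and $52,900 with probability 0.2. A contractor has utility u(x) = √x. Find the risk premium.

E[u] = 0.48·√10000 + 0.12·√62500 + 0.2·√28900 + 0.2·√52900 = 0.48·100 + 0.12·250 + 0.2·170 + 0.2·230 = 158
CE = (158)² = 24964
Risk premium = EV − CE = 28660 − 24964 = 3696

$3,696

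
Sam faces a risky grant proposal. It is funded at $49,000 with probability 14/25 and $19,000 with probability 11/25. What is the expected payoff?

EV = 14/25 × 49000 + 11/25 × 19000 = 27440 + 8360 = 35800

$35,800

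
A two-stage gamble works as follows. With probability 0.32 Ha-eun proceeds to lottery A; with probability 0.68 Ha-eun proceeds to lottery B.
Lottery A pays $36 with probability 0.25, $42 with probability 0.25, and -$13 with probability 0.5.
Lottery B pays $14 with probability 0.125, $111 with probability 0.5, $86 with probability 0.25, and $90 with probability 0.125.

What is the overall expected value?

EV(A) = 0.25 × 36 + 0.25 × 42 + 0.5 × (-13) = 9 + 10.5 − 6.5 = 13
EV(B) = 0.125 × 14 + 0.5 × 111 + 0.25 × 86 + 0.125 × 90 = 1.75 + 55.5 + 21.5 + 11.25 = 90
Overall = 0.32 × 13 + 0.68 × 90 = 4.16 + 61.2 = 65.36

$65.36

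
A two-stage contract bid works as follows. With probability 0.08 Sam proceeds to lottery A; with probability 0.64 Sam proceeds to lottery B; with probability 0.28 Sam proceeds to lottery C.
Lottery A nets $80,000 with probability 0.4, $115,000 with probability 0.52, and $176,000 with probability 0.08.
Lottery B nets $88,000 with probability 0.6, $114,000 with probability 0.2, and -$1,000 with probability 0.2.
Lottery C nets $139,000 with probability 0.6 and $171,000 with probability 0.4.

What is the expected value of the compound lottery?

$99,230.40

EV(A) = 0.4 × 80000 + 0.52 × 115000 + 0.08 × 176000 = 32000 + 59800 + 14080 = 105880
EV(B) = 0.6 × 88000 + 0.2 × 114000 + 0.2 × (-1000) = 52800 + 22800 − 200 = 75400
EV(C) = 0.6 × 139000 + 0.4 × 171000 = 83400 + 68400 = 151800
Overall = 0.08 × 105880 + 0.64 × 75400 + 0.28 × 151800 = 8470.4 + 48256 + 42504 = 99230.4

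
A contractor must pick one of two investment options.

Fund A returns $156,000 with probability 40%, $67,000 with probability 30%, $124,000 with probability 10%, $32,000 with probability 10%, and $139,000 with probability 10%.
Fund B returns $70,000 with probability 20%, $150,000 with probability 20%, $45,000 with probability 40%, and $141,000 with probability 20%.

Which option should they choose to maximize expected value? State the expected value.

Fund A ($112,000)

Fund A = 0.4 × 156000 + 0.3 × 67000 + 0.1 × 124000 + 0.1 × 32000 + 0.1 × 139000 = 62400 + 20100 + 12400 + 3200 + 13900 = 112000
Fund B = 0.2 × 70000 + 0.2 × 150000 + 0.4 × 45000 + 0.2 × 141000 = 14000 + 30000 + 18000 + 28200 = 90200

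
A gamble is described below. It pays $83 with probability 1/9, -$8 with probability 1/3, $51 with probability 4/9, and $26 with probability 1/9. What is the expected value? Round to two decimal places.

$32.11

EV = 1/9 × 83 + 1/3 × (-8) + 4/9 × 51 + 1/9 × 26 = 9.2222 − 2.6667 + 22.6667 + 2.8889 = 32.1111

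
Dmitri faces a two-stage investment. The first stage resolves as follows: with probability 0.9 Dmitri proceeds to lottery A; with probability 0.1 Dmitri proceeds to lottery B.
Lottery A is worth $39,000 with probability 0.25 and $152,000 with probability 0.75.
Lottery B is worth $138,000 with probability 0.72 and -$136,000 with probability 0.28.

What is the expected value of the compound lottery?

EV(A) = 0.25 × 39000 + 0.75 × 152000 = 9750 + 114000 = 123750
EV(B) = 0.72 × 138000 + 0.28 × (-136000) = 99360 − 38080 = 61280
Overall = 0.9 × 123750 + 0.1 × 61280 = 111375 + 6128 = 117503

$117,503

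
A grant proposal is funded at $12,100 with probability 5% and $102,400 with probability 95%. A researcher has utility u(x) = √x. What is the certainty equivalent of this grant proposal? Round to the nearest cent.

E[u] = 0.05·√12100 + 0.95·√102400 = 0.05·110 + 0.95·320 = 309.5
CE = (309.5)² = 95790.25

$95,790.25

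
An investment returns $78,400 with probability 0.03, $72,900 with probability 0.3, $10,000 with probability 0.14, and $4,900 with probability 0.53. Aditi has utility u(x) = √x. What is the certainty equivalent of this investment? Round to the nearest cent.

$19,740.25

E[u] = 0.03·√78400 + 0.3·√72900 + 0.14·√10000 + 0.53·√4900 = 0.03·280 + 0.3·270 + 0.14·100 + 0.53·70 = 140.5
CE = (140.5)² = 19740.25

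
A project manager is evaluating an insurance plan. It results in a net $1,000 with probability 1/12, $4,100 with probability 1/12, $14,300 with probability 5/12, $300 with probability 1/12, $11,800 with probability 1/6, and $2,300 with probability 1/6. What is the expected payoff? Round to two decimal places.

EV = 1/12 × 1000 + 1/12 × 4100 + 5/12 × 14300 + 1/12 × 300 + 1/6 × 11800 + 1/6 × 2300 = 83.3333 + 341.6667 + 5958.3333 + 25 + 1966.6667 + 383.3333 = 8758.3333

$8,758.33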